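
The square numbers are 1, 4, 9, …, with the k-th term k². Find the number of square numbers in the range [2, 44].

5

The n-th square number is n².
Smallest index with value ≥ 2: n = 2 (giving 4).
Largest index with value ≤ 44: n = 6 (giving 36).
Indices 2 through 6: 5 terms.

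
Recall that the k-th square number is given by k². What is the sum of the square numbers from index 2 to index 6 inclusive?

Σ_{i=2}^{6} i² = 91 − 1 = 90.

90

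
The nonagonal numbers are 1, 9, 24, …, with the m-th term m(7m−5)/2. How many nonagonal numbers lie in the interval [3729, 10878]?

The n-th nonagonal number is n(7n−5)/2.
Smallest index with value ≥ 3729: n = 33 (giving 3729).
Largest index with value ≤ 10878: n = 56 (giving 10836).
Indices 33 through 56: 24 terms.

24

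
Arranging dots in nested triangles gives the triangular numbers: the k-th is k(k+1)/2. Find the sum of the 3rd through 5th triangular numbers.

Σ i(i+1)/2 = (Σi² + Σi) / 2 over i = 3..5.
Σi = 15 − 3 = 12 and Σi² = 55 − 5 = 50.
(1·50 + 1·12) / 2 = 62/2 = 31.

31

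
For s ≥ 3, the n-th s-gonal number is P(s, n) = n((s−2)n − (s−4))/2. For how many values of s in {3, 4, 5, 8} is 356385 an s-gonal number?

1

s = 3: P(3, 843) = 355746 and P(3, 844) = 356590; 356385 is not s-gonal.
s = 4: P(4, 596) = 355216 and P(4, 597) = 356409; 356385 is not s-gonal.
s = 5: P(5, 487) = 355510 and P(5, 488) = 356972; 356385 is not s-gonal.
s = 8: P(8, 345) = 356385. ✓
Hits: s ∈ {8} → 1.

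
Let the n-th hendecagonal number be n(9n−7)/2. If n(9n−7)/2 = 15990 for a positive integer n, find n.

60

Set n(9n−7)/2 = 15990, giving 9n² − 7n − 31980 = 0.
The discriminant is 49 + 72·15990 = 1151329, and √1151329 = 1073.
So n = (7 + 1073) / 18 = 1080/18 = 60.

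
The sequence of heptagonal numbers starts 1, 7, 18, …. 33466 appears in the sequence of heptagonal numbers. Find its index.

116

Set n(5n−3)/2 = 33466, giving 5n² − 3n − 66932 = 0.
The discriminant is 9 + 40·33466 = 1338649, and √1338649 = 1157.
So n = (3 + 1157) / 10 = 1160/10 = 116.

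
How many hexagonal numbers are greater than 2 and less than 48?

4

The n-th hexagonal number is n(2n−1).
Smallest index with value > 2: n = 2 (giving 6).
Largest index with value < 48: n = 5 (giving 45).
Indices 2 through 5: 4 terms.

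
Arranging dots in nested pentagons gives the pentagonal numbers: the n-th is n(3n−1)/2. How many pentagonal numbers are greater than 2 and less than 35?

3

The n-th pentagonal number is n(3n−1)/2.
Smallest index with value > 2: n = 2 (giving 5).
Largest index with value < 35: n = 4 (giving 22).
Indices 2 through 4: 3 terms.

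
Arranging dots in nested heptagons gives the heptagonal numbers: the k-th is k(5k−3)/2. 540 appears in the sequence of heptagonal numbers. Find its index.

15

Set n(5n−3)/2 = 540, giving 5n² − 3n − 1080 = 0.
The discriminant is 9 + 40·540 = 21609, and √21609 = 147.
So n = (3 + 147) / 10 = 150/10 = 15.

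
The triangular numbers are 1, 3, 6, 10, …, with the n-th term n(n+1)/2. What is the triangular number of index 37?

37·38/2 = 1406/2 = 703.

703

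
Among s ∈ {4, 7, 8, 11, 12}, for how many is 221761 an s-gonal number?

1

s = 4: P(4, 470) = 220900 and P(4, 471) = 221841; 221761 is not s-gonal.
s = 7: P(7, 298) = 221563 and P(7, 299) = 223054; 221761 is not s-gonal.
s = 8: P(8, 272) = 221408 and P(8, 273) = 223041; 221761 is not s-gonal.
s = 11: P(11, 222) = 221001 and P(11, 223) = 223000; 221761 is not s-gonal.
s = 12: P(12, 211) = 221761. ✓
Hits: s ∈ {12} → 1.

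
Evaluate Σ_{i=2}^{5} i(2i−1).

94

Σ i(2i−1) = 2Σi² − Σi over i = 2..5.
Σi = 15 − 1 = 14 and Σi² = 55 − 1 = 54.
2·54 − 1·14 = 94.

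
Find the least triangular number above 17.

21

Solve n(n+1)/2 > 17 for integer n.
The largest n with value ≤ 17 is 5 (since 15 ≤ 17 < 21), so the first above is n = 6, value 21.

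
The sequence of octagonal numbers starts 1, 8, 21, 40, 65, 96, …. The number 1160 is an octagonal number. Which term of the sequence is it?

Set n(3n−2) = 1160, giving 3n² − 2n − 1160 = 0.
The discriminant is 4 + 12·1160 = 13924, and √13924 = 118.
So n = (2 + 118) / 6 = 120/6 = 20.

20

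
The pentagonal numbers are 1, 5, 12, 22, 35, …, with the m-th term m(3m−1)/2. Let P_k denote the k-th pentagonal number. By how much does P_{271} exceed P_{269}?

271·(3·271 − 1)/2 = 110026 and 269·(3·269 − 1)/2 = 108407.
Difference: 110026 − 108407 = 1619.

1619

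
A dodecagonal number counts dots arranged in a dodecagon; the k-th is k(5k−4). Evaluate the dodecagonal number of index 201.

201201

201·(5·201 − 4) = 201·1001 = 201201.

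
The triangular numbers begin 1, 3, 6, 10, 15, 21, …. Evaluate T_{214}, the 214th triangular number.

The 214th triangular number is n(n+1)/2 with n = 214.
214·215/2 = 46010/2 = 23005.

23005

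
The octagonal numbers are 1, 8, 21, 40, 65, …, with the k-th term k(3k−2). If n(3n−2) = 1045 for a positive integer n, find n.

19

Set n(3n−2) = 1045, giving 3n² − 2n − 1045 = 0.
The discriminant is 4 + 12·1045 = 12544, and √12544 = 112.
So n = (2 + 112) / 6 = 114/6 = 19.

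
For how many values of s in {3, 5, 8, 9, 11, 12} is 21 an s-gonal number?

s = 3: P(3, 6) = 21. ✓
s = 5: P(5, 3) = 12 and P(5, 4) = 22; 21 is not s-gonal.
s = 8: P(8, 3) = 21. ✓
s = 9: P(9, 2) = 9 and P(9, 3) = 24; 21 is not s-gonal.
s = 11: P(11, 2) = 11 and P(11, 3) = 30; 21 is not s-gonal.
s = 12: P(12, 2) = 12 and P(12, 3) = 33; 21 is not s-gonal.
Hits: s ∈ {3, 8} → 2.

2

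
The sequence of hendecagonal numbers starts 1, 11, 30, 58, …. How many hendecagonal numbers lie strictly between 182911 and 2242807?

The n-th hendecagonal number is n(9n−7)/2.
Smallest index with value > 182911: n = 203 (giving 184730).
Largest index with value < 2242807: n = 706 (giving 2240491).
Indices 203 through 706: 504 terms.

504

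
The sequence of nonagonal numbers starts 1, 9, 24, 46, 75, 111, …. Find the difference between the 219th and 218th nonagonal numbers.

Consecutive nonagonal numbers differ by 7n − 6: here 7·219 − 6 = 1527.

1527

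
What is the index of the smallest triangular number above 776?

39

Solve n(n+1)/2 > 776 for integer n.
The largest n with value ≤ 776 is 38 (since 741 ≤ 776 < 780), so the first above is n = 39, value 780.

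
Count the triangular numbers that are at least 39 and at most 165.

9

The n-th triangular number is n(n+1)/2.
Smallest index with value ≥ 39: n = 9 (giving 45).
Largest index with value ≤ 165: n = 17 (giving 153).
Indices 9 through 17: 9 terms.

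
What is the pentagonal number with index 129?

24897

The 129th pentagonal number is n(3n−1)/2 with n = 129.
129·(3·129 − 1)/2 = 129·386/2 = 129·193 = 24897.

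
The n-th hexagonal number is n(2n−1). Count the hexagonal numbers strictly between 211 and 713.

9

The n-th hexagonal number is n(2n−1).
Smallest index with value > 211: n = 11 (giving 231).
Largest index with value < 713: n = 19 (giving 703).
Indices 11 through 19: 9 terms.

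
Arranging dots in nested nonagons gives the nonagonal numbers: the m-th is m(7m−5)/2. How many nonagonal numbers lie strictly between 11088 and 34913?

The n-th nonagonal number is n(7n−5)/2.
Smallest index with value > 11088: n = 57 (giving 11229).
Largest index with value < 34913: n = 100 (giving 34750).
Indices 57 through 100: 44 terms.

44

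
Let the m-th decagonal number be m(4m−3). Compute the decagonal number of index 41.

6601

41·(4·41 − 3) = 41·161 = 6601.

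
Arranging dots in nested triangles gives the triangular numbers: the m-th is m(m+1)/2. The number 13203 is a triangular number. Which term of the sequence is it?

162

Set n(n+1)/2 = 13203, giving n² + n − 26406 = 0.
The discriminant is 1 + 8·13203 = 105625, and √105625 = 325.
So n = (-1 + 325) / 2 = 324/2 = 162.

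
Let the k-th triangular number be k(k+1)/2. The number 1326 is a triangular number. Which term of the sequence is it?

51

Set n(n+1)/2 = 1326, giving n² + n − 2652 = 0.
The discriminant is 1 + 8·1326 = 10609, and √10609 = 103.
So n = (-1 + 103) / 2 = 102/2 = 51.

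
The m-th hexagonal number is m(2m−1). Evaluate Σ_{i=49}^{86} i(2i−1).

Σ i(2i−1) = 2Σi² − Σi over i = 49..86.
Σi = 3741 − 1176 = 2565 and Σi² = 215731 − 38024 = 177707.
2·177707 − 1·2565 = 352849.

352849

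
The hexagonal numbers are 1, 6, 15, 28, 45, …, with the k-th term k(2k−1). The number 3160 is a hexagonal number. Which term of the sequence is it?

Set n(2n−1) = 3160, giving 2n² − n − 3160 = 0.
So n = (1 + 159) / 4 = 160/4 = 40.

40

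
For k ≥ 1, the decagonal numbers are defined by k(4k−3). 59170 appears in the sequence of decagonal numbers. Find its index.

Set n(4n−3) = 59170, giving 4n² − 3n − 59170 = 0.
The discriminant is 9 + 16·59170 = 946729, and √946729 = 973.
So n = (3 + 973) / 8 = 976/8 = 122.
Check: 122·(4·122 − 3) = 59170. ✓

122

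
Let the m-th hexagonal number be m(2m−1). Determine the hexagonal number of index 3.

15

3·(2·3 − 1) = 3·5 = 15.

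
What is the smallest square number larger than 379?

Solve n² > 379 for integer n.
The largest n with value ≤ 379 is 19 (since 361 ≤ 379 < 400), so the first above is n = 20, value 400.

400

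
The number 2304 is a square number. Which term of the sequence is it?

48

We need n² = 2304, so n = √2304 = 48.
Check: 48² = 2304. ✓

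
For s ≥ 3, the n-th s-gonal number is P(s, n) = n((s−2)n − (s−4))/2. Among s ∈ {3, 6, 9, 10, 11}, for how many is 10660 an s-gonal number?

s = 3: P(3, 145) = 10585 and P(3, 146) = 10731; 10660 is not s-gonal.
s = 6: P(6, 73) = 10585 and P(6, 74) = 10878; 10660 is not s-gonal.
s = 9: P(9, 55) = 10450 and P(9, 56) = 10836; 10660 is not s-gonal.
s = 10: P(10, 52) = 10660. ✓
s = 11: P(11, 49) = 10633 and P(11, 50) = 11075; 10660 is not s-gonal.
Hits: s ∈ {10} → 1.

1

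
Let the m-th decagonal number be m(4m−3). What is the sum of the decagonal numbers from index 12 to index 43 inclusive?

Σ i(4i−3) = 4Σi² − 3Σi over i = 12..43.
Σi = 946 − 66 = 880 and Σi² = 27434 − 506 = 26928.
4·26928 − 3·880 = 105072.

105072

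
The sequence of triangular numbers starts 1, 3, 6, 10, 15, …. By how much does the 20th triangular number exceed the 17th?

57

20·21/2 = 210 and 17·18/2 = 153.
Difference: 210 − 153 = 57.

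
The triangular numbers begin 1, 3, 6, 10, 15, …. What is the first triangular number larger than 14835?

14878

Solve n(n+1)/2 > 14835 for integer n.
The largest n with value ≤ 14835 is 171 (since 14706 ≤ 14835 < 14878), so the first above is n = 172, value 14878.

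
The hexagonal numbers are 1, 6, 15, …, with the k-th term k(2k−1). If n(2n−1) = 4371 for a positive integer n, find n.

47

Set n(2n−1) = 4371, giving 2n² − n − 4371 = 0.
So n = (1 + 187) / 4 = 188/4 = 47.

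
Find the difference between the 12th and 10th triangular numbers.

12·13/2 = 78 and 10·11/2 = 55.
Difference: 78 − 55 = 23.

23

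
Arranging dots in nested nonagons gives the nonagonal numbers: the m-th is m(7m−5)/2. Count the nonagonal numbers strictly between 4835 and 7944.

10

The n-th nonagonal number is n(7n−5)/2.
Smallest index with value > 4835: n = 38 (giving 4959).
Largest index with value < 7944: n = 47 (giving 7614).
Indices 38 through 47: 10 terms.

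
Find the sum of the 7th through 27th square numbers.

Σ_{i=7}^{27} i² = 6930 − 91 = 6839.

6839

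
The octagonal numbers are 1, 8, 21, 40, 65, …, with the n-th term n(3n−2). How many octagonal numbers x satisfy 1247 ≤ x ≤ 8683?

34

The n-th octagonal number is n(3n−2).
Smallest index with value ≥ 1247: n = 21 (giving 1281).
Largest index with value ≤ 8683: n = 54 (giving 8640).
Indices 21 through 54: 34 terms.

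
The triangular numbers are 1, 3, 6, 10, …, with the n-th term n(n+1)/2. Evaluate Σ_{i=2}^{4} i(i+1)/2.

Σ i(i+1)/2 = (Σi² + Σi) / 2 over i = 2..4.
Σi = 10 − 1 = 9 and Σi² = 30 − 1 = 29.
(1·29 + 1·9) / 2 = 38/2 = 19.

19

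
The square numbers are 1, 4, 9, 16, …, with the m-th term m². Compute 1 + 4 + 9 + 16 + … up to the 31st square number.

Σ_{i=1}^{31} i² = 31·32·63/6 = 10416.

10416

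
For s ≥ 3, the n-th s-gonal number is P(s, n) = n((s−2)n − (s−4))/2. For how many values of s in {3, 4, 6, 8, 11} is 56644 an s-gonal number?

s = 3: P(3, 336) = 56616 and P(3, 337) = 56953; 56644 is not s-gonal.
s = 4: P(4, 238) = 56644. ✓
s = 6: P(6, 168) = 56280 and P(6, 169) = 56953; 56644 is not s-gonal.
s = 8: P(8, 137) = 56033 and P(8, 138) = 56856; 56644 is not s-gonal.
s = 11: P(11, 112) = 56056 and P(11, 113) = 57065; 56644 is not s-gonal.
Hits: s ∈ {4} → 1.

1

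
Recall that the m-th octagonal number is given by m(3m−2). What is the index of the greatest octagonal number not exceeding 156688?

228

Solve n(3n−2) ≤ 156688 for integer n.
n = 228 gives 155496 ≤ 156688, while n = 229 gives 156865 > 156688; so the answer is index 228.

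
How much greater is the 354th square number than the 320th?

354² = 125316 and 320² = 102400.
Difference: 125316 − 102400 = 22916.

22916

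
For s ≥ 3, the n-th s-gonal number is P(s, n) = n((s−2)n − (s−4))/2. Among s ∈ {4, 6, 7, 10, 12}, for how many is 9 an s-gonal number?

1

s = 4: P(4, 3) = 9. ✓
s = 6: P(6, 2) = 6 and P(6, 3) = 15; 9 is not s-gonal.
s = 7: P(7, 2) = 7 and P(7, 3) = 18; 9 is not s-gonal.
s = 10: P(10, 1) = 1 and P(10, 2) = 10; 9 is not s-gonal.
s = 12: P(12, 1) = 1 and P(12, 2) = 12; 9 is not s-gonal.
Hits: s ∈ {4} → 1.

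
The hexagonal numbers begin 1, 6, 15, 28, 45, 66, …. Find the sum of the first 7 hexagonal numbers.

Σ i(2i−1) = 2Σi² − Σi over i = 1..7.
Σi = 28 and Σi² = 140.
2·140 − 1·28 = 252.

252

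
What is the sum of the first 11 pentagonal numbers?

Σ i(3i−1)/2 = (3Σi² − Σi) / 2 over i = 1..11.
Σi = 66 and Σi² = 506.
(3·506 − 1·66) / 2 = 1452/2 = 726.

726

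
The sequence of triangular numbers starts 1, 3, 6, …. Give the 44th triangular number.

990

The 44th triangular number is n(n+1)/2 with n = 44.
44·45/2 = 1980/2 = 990.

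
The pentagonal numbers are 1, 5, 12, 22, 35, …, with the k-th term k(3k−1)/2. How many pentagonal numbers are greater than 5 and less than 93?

The n-th pentagonal number is n(3n−1)/2.
Smallest index with value > 5: n = 3 (giving 12).
Largest index with value < 93: n = 8 (giving 92).
Indices 3 through 8: 6 terms.

6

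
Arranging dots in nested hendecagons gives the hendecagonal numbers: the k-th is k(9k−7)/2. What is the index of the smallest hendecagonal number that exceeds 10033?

Solve n(9n−7)/2 > 10033 for integer n.
The largest n with value ≤ 10033 is 47 (since 9776 ≤ 10033 < 10200), so the first above is n = 48, value 10200.

48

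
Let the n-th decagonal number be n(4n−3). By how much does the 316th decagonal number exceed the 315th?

Consecutive decagonal numbers differ by 8n − 7: here 8·316 − 7 = 2521.

2521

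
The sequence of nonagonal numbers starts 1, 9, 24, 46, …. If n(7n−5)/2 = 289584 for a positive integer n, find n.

Set n(7n−5)/2 = 289584, giving 7n² − 5n − 579168 = 0.
So n = (5 + 4027) / 14 = 4032/14 = 288.

288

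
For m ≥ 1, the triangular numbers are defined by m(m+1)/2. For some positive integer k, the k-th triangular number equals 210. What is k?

Set n(n+1)/2 = 210, giving n² + n − 420 = 0.
The discriminant is 1 + 8·210 = 1681, and √1681 = 41.
So n = (-1 + 41) / 2 = 40/2 = 20.

20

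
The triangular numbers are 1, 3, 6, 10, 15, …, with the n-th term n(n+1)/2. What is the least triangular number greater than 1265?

1275

Solve n(n+1)/2 > 1265 for integer n.
The largest n with value ≤ 1265 is 49 (since 1225 ≤ 1265 < 1275), so the first above is n = 50, value 1275.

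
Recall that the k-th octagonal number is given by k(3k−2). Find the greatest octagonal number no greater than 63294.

62785

Solve n(3n−2) ≤ 63294 for integer n.
n = 145 gives 62785 ≤ 63294, while n = 146 gives 63656 > 63294; so the answer is 62785.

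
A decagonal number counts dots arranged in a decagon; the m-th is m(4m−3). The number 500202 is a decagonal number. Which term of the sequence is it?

Set n(4n−3) = 500202, giving 4n² − 3n − 500202 = 0.
So n = (3 + 2829) / 8 = 2832/8 = 354.
Check: 354·(4·354 − 3) = 500202. ✓

354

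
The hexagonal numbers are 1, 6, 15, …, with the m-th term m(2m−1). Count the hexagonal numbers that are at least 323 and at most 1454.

The n-th hexagonal number is n(2n−1).
Smallest index with value ≥ 323: n = 13 (giving 325).
Largest index with value ≤ 1454: n = 27 (giving 1431).
Indices 13 through 27: 15 terms.

15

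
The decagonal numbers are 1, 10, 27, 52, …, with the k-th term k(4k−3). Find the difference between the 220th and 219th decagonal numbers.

Consecutive decagonal numbers differ by 8n − 7: here 8·220 − 7 = 1753.

1753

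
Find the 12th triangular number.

78

The 12th triangular number is n(n+1)/2 with n = 12.
12·13/2 = 156/2 = 78.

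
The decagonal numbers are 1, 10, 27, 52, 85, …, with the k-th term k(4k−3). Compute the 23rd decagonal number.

23·(4·23 − 3) = 23·89 = 2047.

2047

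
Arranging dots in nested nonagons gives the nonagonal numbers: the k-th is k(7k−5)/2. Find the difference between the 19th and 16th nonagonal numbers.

360

19·(7·19 − 5)/2 = 1216 and 16·(7·16 − 5)/2 = 856.
Difference: 1216 − 856 = 360.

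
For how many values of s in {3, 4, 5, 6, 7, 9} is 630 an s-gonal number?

s = 3: P(3, 35) = 630. ✓
s = 4: P(4, 25) = 625 and P(4, 26) = 676; 630 is not s-gonal.
s = 5: P(5, 20) = 590 and P(5, 21) = 651; 630 is not s-gonal.
s = 6: P(6, 18) = 630. ✓
s = 7: P(7, 16) = 616 and P(7, 17) = 697; 630 is not s-gonal.
s = 9: P(9, 13) = 559 and P(9, 14) = 651; 630 is not s-gonal.
Hits: s ∈ {3, 6} → 2.

2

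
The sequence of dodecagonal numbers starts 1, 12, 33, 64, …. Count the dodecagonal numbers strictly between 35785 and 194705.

The n-th dodecagonal number is n(5n−4).
Smallest index with value > 35785: n = 86 (giving 36636).
Largest index with value < 194705: n = 197 (giving 193257).
Indices 86 through 197: 112 terms.

112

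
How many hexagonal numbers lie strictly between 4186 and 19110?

The n-th hexagonal number is n(2n−1).
Smallest index with value > 4186: n = 47 (giving 4371).
Largest index with value < 19110: n = 97 (giving 18721).
Indices 47 through 97: 51 terms.

51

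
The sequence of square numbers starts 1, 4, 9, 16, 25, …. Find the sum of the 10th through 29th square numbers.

8270

Σ_{i=10}^{29} i² = 8555 − 285 = 8270.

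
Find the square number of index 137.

18769

The 137th square number is n² with n = 137.
137² = 18769.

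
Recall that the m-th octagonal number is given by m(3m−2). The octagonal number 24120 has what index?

Set n(3n−2) = 24120, giving 3n² − 2n − 24120 = 0.
The discriminant is 4 + 12·24120 = 289444, and √289444 = 538.
So n = (2 + 538) / 6 = 540/6 = 90.

90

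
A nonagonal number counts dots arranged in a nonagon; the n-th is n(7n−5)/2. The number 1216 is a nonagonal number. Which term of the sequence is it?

19

Set n(7n−5)/2 = 1216, giving 7n² − 5n − 2432 = 0.
So n = (5 + 261) / 14 = 266/14 = 19.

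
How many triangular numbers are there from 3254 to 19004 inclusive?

The n-th triangular number is n(n+1)/2.
Smallest index with value ≥ 3254: n = 81 (giving 3321).
Largest index with value ≤ 19004: n = 194 (giving 18915).
Indices 81 through 194: 114 terms.

114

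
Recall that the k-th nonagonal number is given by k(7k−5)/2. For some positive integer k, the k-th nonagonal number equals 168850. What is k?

220

Set n(7n−5)/2 = 168850, giving 7n² − 5n − 337700 = 0.
The discriminant is 25 + 56·168850 = 9455625, and √9455625 = 3075.
So n = (5 + 3075) / 14 = 3080/14 = 220.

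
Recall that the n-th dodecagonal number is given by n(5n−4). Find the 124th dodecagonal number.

76384

124·(5·124 − 4) = 124·616 = 76384.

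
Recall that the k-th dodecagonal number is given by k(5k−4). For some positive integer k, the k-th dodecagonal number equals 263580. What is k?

230

Set n(5n−4) = 263580, giving 5n² − 4n − 263580 = 0.
So n = (4 + 2296) / 10 = 2300/10 = 230.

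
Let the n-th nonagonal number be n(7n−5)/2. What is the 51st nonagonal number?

8976

51·(7·51 − 5)/2 = 51·352/2 = 51·176 = 8976.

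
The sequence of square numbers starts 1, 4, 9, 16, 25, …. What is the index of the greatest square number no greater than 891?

Solve n² ≤ 891 for integer n.
n = 29 gives 841 ≤ 891, while n = 30 gives 900 > 891; so the answer is index 29.

29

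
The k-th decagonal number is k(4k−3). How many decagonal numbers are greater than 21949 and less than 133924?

109

The n-th decagonal number is n(4n−3).
Smallest index with value > 21949: n = 75 (giving 22275).
Largest index with value < 133924: n = 183 (giving 133407).
Indices 75 through 183: 109 terms.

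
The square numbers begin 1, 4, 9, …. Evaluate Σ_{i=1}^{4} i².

Σ_{i=1}^{4} i² = 4·5·9/6 = 30.

30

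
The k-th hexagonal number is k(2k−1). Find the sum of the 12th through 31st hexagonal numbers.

Σ i(2i−1) = 2Σi² − Σi over i = 12..31.
Σi = 496 − 66 = 430 and Σi² = 10416 − 506 = 9910.
2·9910 − 1·430 = 19390.

19390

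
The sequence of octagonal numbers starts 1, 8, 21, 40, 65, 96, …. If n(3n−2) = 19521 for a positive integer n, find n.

81

Set n(3n−2) = 19521, giving 3n² − 2n − 19521 = 0.
The discriminant is 4 + 12·19521 = 234256, and √234256 = 484.
So n = (2 + 484) / 6 = 486/6 = 81.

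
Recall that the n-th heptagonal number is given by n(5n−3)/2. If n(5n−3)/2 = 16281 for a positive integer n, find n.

81

Set n(5n−3)/2 = 16281, giving 5n² − 3n − 32562 = 0.
So n = (3 + 807) / 10 = 810/10 = 81.
Check: 81·(5·81 − 3)/2 = 16281. ✓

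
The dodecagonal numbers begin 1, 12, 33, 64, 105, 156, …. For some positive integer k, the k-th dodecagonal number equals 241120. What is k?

Set n(5n−4) = 241120, giving 5n² − 4n − 241120 = 0.
So n = (4 + 2196) / 10 = 2200/10 = 220.
Check: 220·(5·220 − 4) = 241120. ✓

220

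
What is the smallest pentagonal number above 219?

247

Solve n(3n−1)/2 > 219 for integer n.
The largest n with value ≤ 219 is 12 (since 210 ≤ 219 < 247), so the first above is n = 13, value 247.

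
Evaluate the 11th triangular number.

The 11th triangular number is n(n+1)/2 with n = 11.
11·12/2 = 132/2 = 66.

66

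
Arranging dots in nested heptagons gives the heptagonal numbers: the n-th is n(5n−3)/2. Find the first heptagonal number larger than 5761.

5929

Solve n(5n−3)/2 > 5761 for integer n.
The largest n with value ≤ 5761 is 48 (since 5688 ≤ 5761 < 5929), so the first above is n = 49, value 5929.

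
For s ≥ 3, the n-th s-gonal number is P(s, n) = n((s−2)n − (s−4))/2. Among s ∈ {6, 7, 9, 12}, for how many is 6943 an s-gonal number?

1

s = 6: P(6, 59) = 6903 and P(6, 60) = 7140; 6943 is not s-gonal.
s = 7: P(7, 53) = 6943. ✓
s = 9: P(9, 44) = 6666 and P(9, 45) = 6975; 6943 is not s-gonal.
s = 12: P(12, 37) = 6697 and P(12, 38) = 7068; 6943 is not s-gonal.
Hits: s ∈ {7} → 1.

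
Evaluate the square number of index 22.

The 22nd square number is n² with n = 22.
22² = 484.

484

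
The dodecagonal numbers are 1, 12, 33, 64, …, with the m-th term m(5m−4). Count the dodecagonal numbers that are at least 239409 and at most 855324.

The n-th dodecagonal number is n(5n−4).
Smallest index with value ≥ 239409: n = 220 (giving 241120).
Largest index with value ≤ 855324: n = 414 (giving 855324).
Indices 220 through 414: 195 terms.

195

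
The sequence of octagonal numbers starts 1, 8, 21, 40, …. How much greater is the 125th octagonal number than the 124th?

Consecutive octagonal numbers differ by 6n − 5: here 6·125 − 5 = 745.

745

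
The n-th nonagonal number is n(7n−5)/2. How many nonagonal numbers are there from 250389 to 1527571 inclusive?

The n-th nonagonal number is n(7n−5)/2.
Smallest index with value ≥ 250389: n = 268 (giving 250714).
Largest index with value ≤ 1527571: n = 661 (giving 1527571).
Indices 268 through 661: 394 terms.

394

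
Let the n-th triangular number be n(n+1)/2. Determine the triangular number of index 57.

57·58/2 = 3306/2 = 1653.

1653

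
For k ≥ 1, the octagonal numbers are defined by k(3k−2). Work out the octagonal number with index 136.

55216

The 136th octagonal number is n(3n−2) with n = 136.
136·(3·136 − 2) = 136·406 = 55216.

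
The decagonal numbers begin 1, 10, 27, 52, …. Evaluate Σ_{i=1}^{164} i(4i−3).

5894570

Σ i(4i−3) = 4Σi² − 3Σi over i = 1..164.
Σi = 13530 and Σi² = 1483790.
4·1483790 − 3·13530 = 5894570.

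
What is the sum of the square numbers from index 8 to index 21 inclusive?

Σ_{i=8}^{21} i² = 3311 − 140 = 3171.

3171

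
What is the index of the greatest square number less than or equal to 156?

12

Solve n² ≤ 156 for integer n.
n = 12 gives 144 ≤ 156, while n = 13 gives 169 > 156; so the answer is index 12.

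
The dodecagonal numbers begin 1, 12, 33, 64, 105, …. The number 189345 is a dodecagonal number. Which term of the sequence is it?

195

Set n(5n−4) = 189345, giving 5n² − 4n − 189345 = 0.
The discriminant is 16 + 20·189345 = 3786916, and √3786916 = 1946.
So n = (4 + 1946) / 10 = 1950/10 = 195.
Check: 195·(5·195 − 4) = 189345. ✓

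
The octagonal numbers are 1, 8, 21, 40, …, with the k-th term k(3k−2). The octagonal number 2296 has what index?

Set n(3n−2) = 2296, giving 3n² − 2n − 2296 = 0.
The discriminant is 4 + 12·2296 = 27556, and √27556 = 166.
So n = (2 + 166) / 6 = 168/6 = 28.
Check: 28·(3·28 − 2) = 2296. ✓

28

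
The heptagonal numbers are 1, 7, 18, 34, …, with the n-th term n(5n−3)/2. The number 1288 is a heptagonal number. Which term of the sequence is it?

Set n(5n−3)/2 = 1288, giving 5n² − 3n − 2576 = 0.
The discriminant is 9 + 40·1288 = 51529, and √51529 = 227.
So n = (3 + 227) / 10 = 230/10 = 23.

23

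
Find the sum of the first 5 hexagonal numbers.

95

Σ i(2i−1) = 2Σi² − Σi over i = 1..5.
Σi = 15 and Σi² = 55.
2·55 − 1·15 = 95.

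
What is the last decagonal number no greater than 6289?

Solve n(4n−3) ≤ 6289 for integer n.
n = 40 gives 6280 ≤ 6289, while n = 41 gives 6601 > 6289; so the answer is 6280.

6280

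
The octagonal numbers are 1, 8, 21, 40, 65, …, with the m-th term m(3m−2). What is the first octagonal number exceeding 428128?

430165

Solve n(3n−2) > 428128 for integer n.
The largest n with value ≤ 428128 is 378 (since 427896 ≤ 428128 < 430165), so the first above is n = 379, value 430165.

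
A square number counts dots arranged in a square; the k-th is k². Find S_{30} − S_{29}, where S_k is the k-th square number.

59

n² − (n−1)² = 2n − 1, so 30² − 29² = 2·30 − 1 = 59.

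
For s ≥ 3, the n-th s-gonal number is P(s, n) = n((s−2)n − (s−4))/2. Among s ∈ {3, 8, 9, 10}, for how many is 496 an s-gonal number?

1

s = 3: P(3, 31) = 496. ✓
s = 8: P(8, 13) = 481 and P(8, 14) = 560; 496 is not s-gonal.
s = 9: P(9, 12) = 474 and P(9, 13) = 559; 496 is not s-gonal.
s = 10: P(10, 11) = 451 and P(10, 12) = 540; 496 is not s-gonal.
Hits: s ∈ {3} → 1.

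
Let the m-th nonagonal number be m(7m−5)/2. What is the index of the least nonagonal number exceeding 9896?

Solve n(7n−5)/2 > 9896 for integer n.
The largest n with value ≤ 9896 is 53 (since 9699 ≤ 9896 < 10071), so the first above is n = 54, value 10071.

54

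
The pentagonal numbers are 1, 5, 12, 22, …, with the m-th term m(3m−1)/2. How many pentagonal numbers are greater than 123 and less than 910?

The n-th pentagonal number is n(3n−1)/2.
Smallest index with value > 123: n = 10 (giving 145).
Largest index with value < 910: n = 24 (giving 852).
Indices 10 through 24: 15 terms.

15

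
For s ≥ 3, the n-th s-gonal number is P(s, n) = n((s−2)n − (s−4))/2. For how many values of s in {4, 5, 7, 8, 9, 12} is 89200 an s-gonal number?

1

s = 4: P(4, 298) = 88804 and P(4, 299) = 89401; 89200 is not s-gonal.
s = 5: P(5, 244) = 89182 and P(5, 245) = 89915; 89200 is not s-gonal.
s = 7: P(7, 189) = 89019 and P(7, 190) = 89965; 89200 is not s-gonal.
s = 8: P(8, 172) = 88408 and P(8, 173) = 89441; 89200 is not s-gonal.
s = 9: P(9, 160) = 89200. ✓
s = 12: P(12, 133) = 87913 and P(12, 134) = 89244; 89200 is not s-gonal.
Hits: s ∈ {9} → 1.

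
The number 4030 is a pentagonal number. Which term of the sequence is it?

Set n(3n−1)/2 = 4030, giving 3n² − n − 8060 = 0.
So n = (1 + 311) / 6 = 312/6 = 52.

52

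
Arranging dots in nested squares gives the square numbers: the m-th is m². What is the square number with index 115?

13225

The 115th square number is n² with n = 115.
115² = 13225.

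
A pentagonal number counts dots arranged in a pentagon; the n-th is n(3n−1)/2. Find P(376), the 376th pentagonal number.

376·(3·376 − 1)/2 = 376·1127/2 = 211876.

211876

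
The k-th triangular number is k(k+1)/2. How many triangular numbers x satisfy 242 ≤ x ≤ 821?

19

The n-th triangular number is n(n+1)/2.
Smallest index with value ≥ 242: n = 22 (giving 253).
Largest index with value ≤ 821: n = 40 (giving 820).
Indices 22 through 40: 19 terms.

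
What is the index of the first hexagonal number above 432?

15

Solve n(2n−1) > 432 for integer n.
The largest n with value ≤ 432 is 14 (since 378 ≤ 432 < 435), so the first above is n = 15, value 435.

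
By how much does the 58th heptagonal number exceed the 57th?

286

Consecutive heptagonal numbers differ by 5n − 4: here 5·58 − 4 = 286.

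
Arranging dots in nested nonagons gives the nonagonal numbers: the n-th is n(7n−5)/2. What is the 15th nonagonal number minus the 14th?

Consecutive nonagonal numbers differ by 7n − 6: here 7·15 − 6 = 99.

99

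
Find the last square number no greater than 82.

81

Solve n² ≤ 82 for integer n.
n = 9 gives 81 ≤ 82, while n = 10 gives 100 > 82; so the answer is 81.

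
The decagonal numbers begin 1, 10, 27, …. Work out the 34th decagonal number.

The 34th decagonal number is n(4n−3) with n = 34.
34·(4·34 − 3) = 34·133 = 4522.

4522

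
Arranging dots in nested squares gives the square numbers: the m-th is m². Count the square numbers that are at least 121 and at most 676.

16

The n-th square number is n².
Smallest index with value ≥ 121: n = 11 (giving 121).
Largest index with value ≤ 676: n = 26 (giving 676).
Indices 11 through 26: 16 terms.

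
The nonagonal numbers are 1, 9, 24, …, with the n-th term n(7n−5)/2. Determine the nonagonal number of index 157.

85879

The 157th nonagonal number is n(7n−5)/2 with n = 157.
157·(7·157 − 5)/2 = 157·1094/2 = 157·547 = 85879.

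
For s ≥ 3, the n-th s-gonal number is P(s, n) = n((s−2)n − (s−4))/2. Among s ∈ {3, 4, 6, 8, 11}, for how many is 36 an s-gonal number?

s = 3: P(3, 8) = 36. ✓
s = 4: P(4, 6) = 36. ✓
s = 6: P(6, 4) = 28 and P(6, 5) = 45; 36 is not s-gonal.
s = 8: P(8, 3) = 21 and P(8, 4) = 40; 36 is not s-gonal.
s = 11: P(11, 3) = 30 and P(11, 4) = 58; 36 is not s-gonal.
Hits: s ∈ {3, 4} → 2.

2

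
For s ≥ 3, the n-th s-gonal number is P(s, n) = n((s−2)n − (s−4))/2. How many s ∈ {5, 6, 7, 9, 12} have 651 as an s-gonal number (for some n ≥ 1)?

s = 5: P(5, 21) = 651. ✓
s = 6: P(6, 18) = 630 and P(6, 19) = 703; 651 is not s-gonal.
s = 7: P(7, 16) = 616 and P(7, 17) = 697; 651 is not s-gonal.
s = 9: P(9, 14) = 651. ✓
s = 12: P(12, 11) = 561 and P(12, 12) = 672; 651 is not s-gonal.
Hits: s ∈ {5, 9} → 2.

2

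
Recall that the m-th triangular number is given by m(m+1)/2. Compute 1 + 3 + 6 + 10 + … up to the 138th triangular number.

Σ i(i+1)/2 = (Σi² + Σi) / 2 over i = 1..138.
Σi = 9591 and Σi² = 885569.
(1·885569 + 1·9591) / 2 = 895160/2 = 447580.

447580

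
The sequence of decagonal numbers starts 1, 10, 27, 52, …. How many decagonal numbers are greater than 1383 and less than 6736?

23

The n-th decagonal number is n(4n−3).
Smallest index with value > 1383: n = 19 (giving 1387).
Largest index with value < 6736: n = 41 (giving 6601).
Indices 19 through 41: 23 terms.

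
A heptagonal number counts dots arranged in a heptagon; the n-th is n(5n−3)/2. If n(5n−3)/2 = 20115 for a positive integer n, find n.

Set n(5n−3)/2 = 20115, giving 5n² − 3n − 40230 = 0.
The discriminant is 9 + 40·20115 = 804609, and √804609 = 897.
So n = (3 + 897) / 10 = 900/10 = 90.

90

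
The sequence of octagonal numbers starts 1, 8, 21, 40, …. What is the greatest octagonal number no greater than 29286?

Solve n(3n−2) ≤ 29286 for integer n.
n = 99 gives 29205 ≤ 29286, while n = 100 gives 29800 > 29286; so the answer is 29205.

29205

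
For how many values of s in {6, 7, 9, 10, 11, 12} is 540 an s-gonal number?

s = 6: P(6, 16) = 496 and P(6, 17) = 561; 540 is not s-gonal.
s = 7: P(7, 15) = 540. ✓
s = 9: P(9, 12) = 474 and P(9, 13) = 559; 540 is not s-gonal.
s = 10: P(10, 12) = 540. ✓
s = 11: P(11, 11) = 506 and P(11, 12) = 606; 540 is not s-gonal.
s = 12: P(12, 10) = 460 and P(12, 11) = 561; 540 is not s-gonal.
Hits: s ∈ {7, 10} → 2.

2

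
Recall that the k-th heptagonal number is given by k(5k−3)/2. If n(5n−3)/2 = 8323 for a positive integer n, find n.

Set n(5n−3)/2 = 8323, giving 5n² − 3n − 16646 = 0.
The discriminant is 9 + 40·8323 = 332929, and √332929 = 577.
So n = (3 + 577) / 10 = 580/10 = 58.
Check: 58·(5·58 − 3)/2 = 8323. ✓

58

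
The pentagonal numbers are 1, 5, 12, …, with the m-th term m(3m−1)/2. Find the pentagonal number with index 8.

92

The 8th pentagonal number is n(3n−1)/2 with n = 8.
8·(3·8 − 1)/2 = 8·23/2 = 92.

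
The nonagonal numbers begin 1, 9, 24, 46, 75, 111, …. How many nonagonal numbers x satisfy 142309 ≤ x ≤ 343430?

The n-th nonagonal number is n(7n−5)/2.
Smallest index with value ≥ 142309: n = 202 (giving 142309).
Largest index with value ≤ 343430: n = 313 (giving 342109).
Indices 202 through 313: 112 terms.

112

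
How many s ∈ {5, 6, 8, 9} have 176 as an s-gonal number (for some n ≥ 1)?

s = 5: P(5, 11) = 176. ✓
s = 6: P(6, 9) = 153 and P(6, 10) = 190; 176 is not s-gonal.
s = 8: P(8, 8) = 176. ✓
s = 9: P(9, 7) = 154 and P(9, 8) = 204; 176 is not s-gonal.
Hits: s ∈ {5, 8} → 2.

2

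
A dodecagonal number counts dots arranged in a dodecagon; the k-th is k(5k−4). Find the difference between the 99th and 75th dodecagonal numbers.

20784

99·(5·99 − 4) = 48609 and 75·(5·75 − 4) = 27825.
Difference: 48609 − 27825 = 20784.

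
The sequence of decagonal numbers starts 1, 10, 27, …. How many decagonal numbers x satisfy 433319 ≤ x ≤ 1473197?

278

The n-th decagonal number is n(4n−3).
Smallest index with value ≥ 433319: n = 330 (giving 434610).
Largest index with value ≤ 1473197: n = 607 (giving 1471975).
Indices 330 through 607: 278 terms.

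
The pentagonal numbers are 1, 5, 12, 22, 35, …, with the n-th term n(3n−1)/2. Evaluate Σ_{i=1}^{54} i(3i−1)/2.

80190

Σ i(3i−1)/2 = (3Σi² − Σi) / 2 over i = 1..54.
Σi = 1485 and Σi² = 53955.
(3·53955 − 1·1485) / 2 = 160380/2 = 80190.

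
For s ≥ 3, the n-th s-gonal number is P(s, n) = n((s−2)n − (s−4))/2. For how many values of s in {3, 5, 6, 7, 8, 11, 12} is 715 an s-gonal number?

2

s = 3: P(3, 37) = 703 and P(3, 38) = 741; 715 is not s-gonal.
s = 5: P(5, 22) = 715. ✓
s = 6: P(6, 19) = 703 and P(6, 20) = 780; 715 is not s-gonal.
s = 7: P(7, 17) = 697 and P(7, 18) = 783; 715 is not s-gonal.
s = 8: P(8, 15) = 645 and P(8, 16) = 736; 715 is not s-gonal.
s = 11: P(11, 13) = 715. ✓
s = 12: P(12, 12) = 672 and P(12, 13) = 793; 715 is not s-gonal.
Hits: s ∈ {5, 11} → 2.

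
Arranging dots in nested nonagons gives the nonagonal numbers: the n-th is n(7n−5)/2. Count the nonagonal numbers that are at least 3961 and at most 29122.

The n-th nonagonal number is n(7n−5)/2.
Smallest index with value ≥ 3961: n = 34 (giving 3961).
Largest index with value ≤ 29122: n = 91 (giving 28756).
Indices 34 through 91: 58 terms.

58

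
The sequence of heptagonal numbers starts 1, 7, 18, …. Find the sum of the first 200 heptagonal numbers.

6686600

Σ i(5i−3)/2 = (5Σi² − 3Σi) / 2 over i = 1..200.
Σi = 20100 and Σi² = 2686700.
(5·2686700 − 3·20100) / 2 = 13373200/2 = 6686600.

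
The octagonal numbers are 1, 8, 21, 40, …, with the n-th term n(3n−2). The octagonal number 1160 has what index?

Set n(3n−2) = 1160, giving 3n² − 2n − 1160 = 0.
The discriminant is 4 + 12·1160 = 13924, and √13924 = 118.
So n = (2 + 118) / 6 = 120/6 = 20.

20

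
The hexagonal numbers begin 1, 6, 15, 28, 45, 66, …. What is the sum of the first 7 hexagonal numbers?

Σ i(2i−1) = 2Σi² − Σi over i = 1..7.
Σi = 28 and Σi² = 140.
2·140 − 1·28 = 252.

252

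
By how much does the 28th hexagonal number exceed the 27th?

109

Consecutive hexagonal numbers differ by 4n − 3: here 4·28 − 3 = 109.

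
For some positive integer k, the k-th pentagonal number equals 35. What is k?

Set n(3n−1)/2 = 35, giving 3n² − n − 70 = 0.
The discriminant is 1 + 24·35 = 841, and √841 = 29.
So n = (1 + 29) / 6 = 30/6 = 5.
Check: 5·(3·5 − 1)/2 = 35. ✓

5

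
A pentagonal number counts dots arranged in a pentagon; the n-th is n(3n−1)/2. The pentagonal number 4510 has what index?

Set n(3n−1)/2 = 4510, giving 3n² − n − 9020 = 0.
So n = (1 + 329) / 6 = 330/6 = 55.
Check: 55·(3·55 − 1)/2 = 4510. ✓

55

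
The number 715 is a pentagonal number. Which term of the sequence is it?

Set n(3n−1)/2 = 715, giving 3n² − n − 1430 = 0.
The discriminant is 1 + 24·715 = 17161, and √17161 = 131.
So n = (1 + 131) / 6 = 132/6 = 22.

22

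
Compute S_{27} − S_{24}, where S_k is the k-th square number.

27² = 729 and 24² = 576.
Difference: 729 − 576 = 153.

153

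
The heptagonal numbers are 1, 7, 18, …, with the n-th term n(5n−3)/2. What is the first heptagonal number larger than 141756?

Solve n(5n−3)/2 > 141756 for integer n.
The largest n with value ≤ 141756 is 238 (since 141253 ≤ 141756 < 142444), so the first above is n = 239, value 142444.

142444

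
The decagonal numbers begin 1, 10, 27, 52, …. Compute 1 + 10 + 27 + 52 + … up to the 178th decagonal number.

7535363

Σ i(4i−3) = 4Σi² − 3Σi over i = 1..178.
Σi = 15931 and Σi² = 1895789.
4·1895789 − 3·15931 = 7535363.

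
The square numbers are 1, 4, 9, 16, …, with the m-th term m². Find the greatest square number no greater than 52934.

Solve n² ≤ 52934 for integer n.
n = 230 gives 52900 ≤ 52934, while n = 231 gives 53361 > 52934; so the answer is 52900.

52900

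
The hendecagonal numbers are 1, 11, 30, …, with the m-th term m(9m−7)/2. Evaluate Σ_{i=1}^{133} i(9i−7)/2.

Σ i(9i−7)/2 = (9Σi² − 7Σi) / 2 over i = 1..133.
Σi = 8911 and Σi² = 793079.
(9·793079 − 7·8911) / 2 = 7075334/2 = 3537667.

3537667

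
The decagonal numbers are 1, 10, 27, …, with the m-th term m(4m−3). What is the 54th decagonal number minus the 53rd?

Consecutive decagonal numbers differ by 8n − 7: here 8·54 − 7 = 425.

425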